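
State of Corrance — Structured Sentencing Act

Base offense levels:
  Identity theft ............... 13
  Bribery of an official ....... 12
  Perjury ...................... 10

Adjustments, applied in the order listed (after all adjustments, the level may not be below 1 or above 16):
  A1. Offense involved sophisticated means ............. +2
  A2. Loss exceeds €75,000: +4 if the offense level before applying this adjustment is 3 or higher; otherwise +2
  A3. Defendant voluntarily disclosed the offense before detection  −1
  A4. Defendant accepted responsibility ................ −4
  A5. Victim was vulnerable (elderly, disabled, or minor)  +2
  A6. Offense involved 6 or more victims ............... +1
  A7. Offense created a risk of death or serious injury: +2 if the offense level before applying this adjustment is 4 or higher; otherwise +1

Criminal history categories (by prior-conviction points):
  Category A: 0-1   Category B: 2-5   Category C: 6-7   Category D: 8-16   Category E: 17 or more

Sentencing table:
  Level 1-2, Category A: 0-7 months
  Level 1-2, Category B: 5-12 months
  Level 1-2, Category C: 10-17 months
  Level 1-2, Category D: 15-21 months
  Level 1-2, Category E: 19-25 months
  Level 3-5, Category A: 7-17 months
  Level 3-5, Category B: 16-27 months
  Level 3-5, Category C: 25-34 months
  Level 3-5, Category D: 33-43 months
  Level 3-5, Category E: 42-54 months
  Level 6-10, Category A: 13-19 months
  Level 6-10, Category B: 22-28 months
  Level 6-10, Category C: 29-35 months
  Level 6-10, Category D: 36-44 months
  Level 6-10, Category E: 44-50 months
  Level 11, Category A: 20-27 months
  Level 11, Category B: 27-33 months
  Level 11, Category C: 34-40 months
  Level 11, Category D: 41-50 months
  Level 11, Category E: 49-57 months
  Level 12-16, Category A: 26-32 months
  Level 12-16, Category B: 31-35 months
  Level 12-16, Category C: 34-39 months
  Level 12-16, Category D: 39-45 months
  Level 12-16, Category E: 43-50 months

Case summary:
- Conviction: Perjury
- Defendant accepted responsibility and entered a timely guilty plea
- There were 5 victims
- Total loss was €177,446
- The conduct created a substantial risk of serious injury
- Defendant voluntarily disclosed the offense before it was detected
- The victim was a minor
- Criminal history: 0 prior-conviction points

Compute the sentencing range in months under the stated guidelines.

26-32 months

Base offense level for perjury: 10.
A2 applies (level before this adjustment is 10 ≥ 3, so +4): 10 + 4 = 14.
A3 applies: 14 − 1 = 13.
A4 applies: 13 − 4 = 9.
A5 applies: 9 + 2 = 11.
A7 applies (level before this adjustment is 11 ≥ 4, so +2): 11 + 2 = 13.
Final offense level: 13.
Criminal history: 0 prior points → Category A (0-1).
Level 13 falls in the 12-16 band.
Grid: Level 12-16 × Category A = 26-32 months.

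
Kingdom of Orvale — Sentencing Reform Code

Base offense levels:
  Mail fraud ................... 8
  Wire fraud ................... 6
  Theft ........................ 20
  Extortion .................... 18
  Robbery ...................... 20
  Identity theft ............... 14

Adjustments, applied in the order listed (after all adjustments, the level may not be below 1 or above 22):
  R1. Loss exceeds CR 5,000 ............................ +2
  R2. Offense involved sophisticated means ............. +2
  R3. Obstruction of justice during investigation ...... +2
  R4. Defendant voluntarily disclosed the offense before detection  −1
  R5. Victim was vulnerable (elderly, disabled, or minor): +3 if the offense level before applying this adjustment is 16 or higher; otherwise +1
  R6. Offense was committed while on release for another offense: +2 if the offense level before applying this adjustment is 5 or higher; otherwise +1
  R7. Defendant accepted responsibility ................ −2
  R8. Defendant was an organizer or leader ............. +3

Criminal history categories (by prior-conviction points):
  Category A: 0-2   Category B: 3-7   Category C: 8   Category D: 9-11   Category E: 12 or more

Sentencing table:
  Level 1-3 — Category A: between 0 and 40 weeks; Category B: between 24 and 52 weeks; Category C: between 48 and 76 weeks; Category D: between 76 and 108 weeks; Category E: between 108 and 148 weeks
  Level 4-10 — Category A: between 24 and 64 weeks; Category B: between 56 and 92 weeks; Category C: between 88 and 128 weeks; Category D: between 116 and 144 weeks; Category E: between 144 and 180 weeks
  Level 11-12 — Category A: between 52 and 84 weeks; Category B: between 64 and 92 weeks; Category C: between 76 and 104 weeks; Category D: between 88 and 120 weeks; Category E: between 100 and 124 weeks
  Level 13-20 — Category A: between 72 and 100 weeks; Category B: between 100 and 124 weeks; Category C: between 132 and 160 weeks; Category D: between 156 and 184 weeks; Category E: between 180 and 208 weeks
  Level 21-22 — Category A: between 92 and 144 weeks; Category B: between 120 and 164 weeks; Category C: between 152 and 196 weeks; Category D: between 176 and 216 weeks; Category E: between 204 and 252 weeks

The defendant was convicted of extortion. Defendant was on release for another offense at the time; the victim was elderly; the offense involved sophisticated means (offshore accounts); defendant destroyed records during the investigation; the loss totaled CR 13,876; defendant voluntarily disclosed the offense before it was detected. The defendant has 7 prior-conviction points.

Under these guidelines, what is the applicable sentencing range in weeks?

120-164 weeks

Base offense level for extortion: 18.
R1 applies: 18 + 2 = 20.
R2 applies: 20 + 2 = 22.
R3 applies: 22 + 2 = 24.
R4 applies: 24 − 1 = 23.
R5 applies (level before this adjustment is 23 ≥ 16, so +3): 23 + 3 = 26.
R6 applies (level before this adjustment is 26 ≥ 5, so +2): 26 + 2 = 28.
R7 does not apply.
R8 does not apply.
Level 28 exceeds the maximum of 22; capped at 22.
Final offense level: 22.
Criminal history: 7 prior points → Category B (3-7).
Level 22 falls in the 21-22 band.
Grid: Level 21-22 × Category B = 120-164 weeks.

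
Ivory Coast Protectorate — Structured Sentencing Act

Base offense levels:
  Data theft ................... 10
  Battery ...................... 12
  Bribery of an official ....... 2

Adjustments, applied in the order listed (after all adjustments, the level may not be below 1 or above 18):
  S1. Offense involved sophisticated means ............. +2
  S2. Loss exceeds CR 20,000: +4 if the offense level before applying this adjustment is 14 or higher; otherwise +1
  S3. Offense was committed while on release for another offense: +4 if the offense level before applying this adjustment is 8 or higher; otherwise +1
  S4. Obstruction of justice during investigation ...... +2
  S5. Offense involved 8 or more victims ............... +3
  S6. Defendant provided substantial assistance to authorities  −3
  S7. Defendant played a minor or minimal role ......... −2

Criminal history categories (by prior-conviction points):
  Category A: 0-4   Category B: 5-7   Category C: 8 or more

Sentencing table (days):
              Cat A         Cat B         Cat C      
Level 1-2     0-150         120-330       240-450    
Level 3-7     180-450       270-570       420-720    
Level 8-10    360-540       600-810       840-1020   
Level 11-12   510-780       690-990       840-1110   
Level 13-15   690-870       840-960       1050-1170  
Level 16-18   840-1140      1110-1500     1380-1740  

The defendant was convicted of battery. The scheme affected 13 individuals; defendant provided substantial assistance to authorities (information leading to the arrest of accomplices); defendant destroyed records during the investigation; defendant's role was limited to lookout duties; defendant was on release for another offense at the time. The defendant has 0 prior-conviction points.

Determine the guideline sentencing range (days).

840-1140 days

Base offense level for battery: 12.
S1 does not apply.
S3 applies (level before this adjustment is 12 ≥ 8, so +4): 12 + 4 = 16.
S4 applies: 16 + 2 = 18.
S5 applies: 18 + 3 = 21.
S6 applies: 21 − 3 = 18.
S7 applies: 18 − 2 = 16.
Final offense level: 16.
Criminal history: 0 prior points → Category A (0-4).
Level 16 falls in the 16-18 band.
Grid: Level 16-18 × Category A = 840-1140 days.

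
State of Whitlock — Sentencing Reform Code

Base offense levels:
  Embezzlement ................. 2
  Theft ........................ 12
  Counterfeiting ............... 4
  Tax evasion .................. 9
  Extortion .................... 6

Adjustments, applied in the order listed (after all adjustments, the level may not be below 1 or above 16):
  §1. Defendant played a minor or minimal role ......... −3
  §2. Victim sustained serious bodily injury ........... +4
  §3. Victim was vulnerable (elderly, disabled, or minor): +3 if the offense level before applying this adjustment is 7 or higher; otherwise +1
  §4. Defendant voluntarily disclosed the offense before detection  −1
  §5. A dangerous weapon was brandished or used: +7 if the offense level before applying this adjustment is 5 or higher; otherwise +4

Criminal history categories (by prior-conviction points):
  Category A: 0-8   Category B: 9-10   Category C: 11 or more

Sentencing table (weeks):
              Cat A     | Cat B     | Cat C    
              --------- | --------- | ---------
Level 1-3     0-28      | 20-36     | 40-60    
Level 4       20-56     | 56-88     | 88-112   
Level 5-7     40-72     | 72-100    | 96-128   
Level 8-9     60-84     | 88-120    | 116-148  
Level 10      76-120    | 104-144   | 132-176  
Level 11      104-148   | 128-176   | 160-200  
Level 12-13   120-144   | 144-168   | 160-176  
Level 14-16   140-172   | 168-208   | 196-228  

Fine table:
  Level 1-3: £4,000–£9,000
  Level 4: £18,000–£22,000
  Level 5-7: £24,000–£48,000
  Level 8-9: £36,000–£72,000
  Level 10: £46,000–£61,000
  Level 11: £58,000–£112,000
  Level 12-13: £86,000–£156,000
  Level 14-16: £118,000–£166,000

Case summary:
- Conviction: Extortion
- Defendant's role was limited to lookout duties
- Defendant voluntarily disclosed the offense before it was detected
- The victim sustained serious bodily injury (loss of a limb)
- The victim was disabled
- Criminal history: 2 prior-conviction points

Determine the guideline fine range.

Base offense level for extortion: 6.
§1 applies: 6 − 3 = 3.
§2 applies: 3 + 4 = 7.
§3 applies (level before this adjustment is 7 ≥ 7, so +3): 7 + 3 = 10.
§4 applies: 10 − 1 = 9.
Final offense level: 9.
Level 9 falls in the 8-9 band.
Fine table: Level 8-9 → £36,000–£72,000.

£36,000–£72,000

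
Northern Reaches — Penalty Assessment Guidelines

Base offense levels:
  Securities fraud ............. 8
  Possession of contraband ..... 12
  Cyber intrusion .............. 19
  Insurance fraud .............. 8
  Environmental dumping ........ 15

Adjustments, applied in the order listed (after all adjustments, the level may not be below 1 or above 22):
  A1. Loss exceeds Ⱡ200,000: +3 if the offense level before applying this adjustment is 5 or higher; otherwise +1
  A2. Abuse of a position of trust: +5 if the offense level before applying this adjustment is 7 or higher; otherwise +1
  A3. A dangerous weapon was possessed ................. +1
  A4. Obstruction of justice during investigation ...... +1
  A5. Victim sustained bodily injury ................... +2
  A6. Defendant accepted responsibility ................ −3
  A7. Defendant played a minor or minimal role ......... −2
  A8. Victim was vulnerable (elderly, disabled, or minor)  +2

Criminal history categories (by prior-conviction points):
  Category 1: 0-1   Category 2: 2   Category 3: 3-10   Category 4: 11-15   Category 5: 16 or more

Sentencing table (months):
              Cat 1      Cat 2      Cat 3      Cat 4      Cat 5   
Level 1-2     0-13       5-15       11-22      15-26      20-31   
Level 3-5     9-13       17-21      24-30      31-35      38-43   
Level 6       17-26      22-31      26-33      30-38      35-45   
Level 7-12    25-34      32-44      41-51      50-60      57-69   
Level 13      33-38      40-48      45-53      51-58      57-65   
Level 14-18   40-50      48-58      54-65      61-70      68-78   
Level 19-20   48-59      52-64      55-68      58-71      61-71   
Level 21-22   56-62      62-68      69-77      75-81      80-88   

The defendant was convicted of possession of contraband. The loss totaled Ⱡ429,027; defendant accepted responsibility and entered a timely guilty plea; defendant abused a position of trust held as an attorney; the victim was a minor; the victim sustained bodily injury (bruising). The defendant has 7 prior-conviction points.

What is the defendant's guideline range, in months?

69-77 months

Base offense level for possession of contraband: 12.
A1 applies (level before this adjustment is 12 ≥ 5, so +3): 12 + 3 = 15.
A2 applies (level before this adjustment is 15 ≥ 7, so +5): 15 + 5 = 20.
A5 applies: 20 + 2 = 22.
A6 applies: 22 − 3 = 19.
A8 applies: 19 + 2 = 21.
Final offense level: 21.
Criminal history: 7 prior points → Category 3 (3-10).
Level 21 falls in the 21-22 band.
Grid: Level 21-22 × Category 3 = 69-77 months.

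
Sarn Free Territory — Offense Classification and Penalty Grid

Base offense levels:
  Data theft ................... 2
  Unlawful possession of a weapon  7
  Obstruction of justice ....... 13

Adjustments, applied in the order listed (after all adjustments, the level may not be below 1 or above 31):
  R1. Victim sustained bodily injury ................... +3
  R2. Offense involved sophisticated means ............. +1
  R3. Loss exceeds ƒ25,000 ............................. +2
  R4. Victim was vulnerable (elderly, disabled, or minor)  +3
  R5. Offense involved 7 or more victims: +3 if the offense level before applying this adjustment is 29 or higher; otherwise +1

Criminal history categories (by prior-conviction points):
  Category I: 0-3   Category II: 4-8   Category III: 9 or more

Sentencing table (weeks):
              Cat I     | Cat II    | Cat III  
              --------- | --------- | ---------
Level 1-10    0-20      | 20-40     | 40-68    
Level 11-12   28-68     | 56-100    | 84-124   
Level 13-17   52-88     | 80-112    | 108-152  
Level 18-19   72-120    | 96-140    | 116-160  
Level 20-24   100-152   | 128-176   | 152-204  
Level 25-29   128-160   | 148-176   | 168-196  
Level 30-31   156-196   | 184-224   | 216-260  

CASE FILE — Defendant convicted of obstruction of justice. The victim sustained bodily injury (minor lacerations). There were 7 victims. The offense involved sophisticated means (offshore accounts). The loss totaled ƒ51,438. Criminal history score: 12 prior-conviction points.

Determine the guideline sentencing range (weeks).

152-204 weeks

Base offense level for obstruction of justice: 13.
R1 applies: 13 + 3 = 16.
R2 applies: 16 + 1 = 17.
R3 applies: 17 + 2 = 19.
R4 does not apply.
R5 applies (level before this adjustment is 19 < 29, so +1): 19 + 1 = 20.
Final offense level: 20.
Criminal history: 12 prior points → Category III (9+).
Level 20 falls in the 20-24 band.
Grid: Level 20-24 × Category III = 152-204 weeks.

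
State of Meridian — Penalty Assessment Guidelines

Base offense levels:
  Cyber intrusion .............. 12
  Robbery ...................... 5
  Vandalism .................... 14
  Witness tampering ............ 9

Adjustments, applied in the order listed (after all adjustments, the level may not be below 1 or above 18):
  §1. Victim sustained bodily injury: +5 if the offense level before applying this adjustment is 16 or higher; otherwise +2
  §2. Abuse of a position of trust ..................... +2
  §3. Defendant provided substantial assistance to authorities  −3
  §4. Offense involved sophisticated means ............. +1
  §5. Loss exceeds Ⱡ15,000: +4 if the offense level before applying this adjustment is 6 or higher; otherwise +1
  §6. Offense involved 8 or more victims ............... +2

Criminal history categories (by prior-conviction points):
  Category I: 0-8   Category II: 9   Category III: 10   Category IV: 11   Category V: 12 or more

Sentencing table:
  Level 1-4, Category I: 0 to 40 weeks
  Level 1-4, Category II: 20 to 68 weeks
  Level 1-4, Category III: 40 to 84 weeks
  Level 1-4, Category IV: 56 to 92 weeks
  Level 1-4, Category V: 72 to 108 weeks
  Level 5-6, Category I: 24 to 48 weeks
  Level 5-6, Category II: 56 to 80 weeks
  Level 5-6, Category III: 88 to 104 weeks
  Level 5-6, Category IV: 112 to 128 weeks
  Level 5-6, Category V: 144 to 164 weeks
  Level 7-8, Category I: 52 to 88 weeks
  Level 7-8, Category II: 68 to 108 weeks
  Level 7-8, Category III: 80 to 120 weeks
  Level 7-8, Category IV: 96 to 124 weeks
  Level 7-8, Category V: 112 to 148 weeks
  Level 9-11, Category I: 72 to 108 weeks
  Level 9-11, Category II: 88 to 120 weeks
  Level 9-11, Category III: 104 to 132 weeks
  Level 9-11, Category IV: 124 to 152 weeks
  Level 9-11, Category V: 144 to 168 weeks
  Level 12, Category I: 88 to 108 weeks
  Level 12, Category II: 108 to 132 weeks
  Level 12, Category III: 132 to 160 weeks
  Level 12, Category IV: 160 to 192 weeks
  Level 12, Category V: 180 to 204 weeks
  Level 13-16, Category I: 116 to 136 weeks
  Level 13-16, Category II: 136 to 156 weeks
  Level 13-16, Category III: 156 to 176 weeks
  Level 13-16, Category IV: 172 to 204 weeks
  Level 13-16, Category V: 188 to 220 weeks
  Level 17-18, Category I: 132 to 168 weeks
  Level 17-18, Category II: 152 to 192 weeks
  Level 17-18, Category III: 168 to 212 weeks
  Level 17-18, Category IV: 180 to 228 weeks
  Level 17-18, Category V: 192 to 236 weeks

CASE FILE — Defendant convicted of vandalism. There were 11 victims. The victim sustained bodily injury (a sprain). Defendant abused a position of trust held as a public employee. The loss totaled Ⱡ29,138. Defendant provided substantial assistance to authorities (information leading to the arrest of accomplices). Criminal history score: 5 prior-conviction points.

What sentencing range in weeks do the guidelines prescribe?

Base offense level for vandalism: 14.
§1 applies (level before this adjustment is 14 < 16, so +2): 14 + 2 = 16.
§2 applies: 16 + 2 = 18.
§3 applies: 18 − 3 = 15.
§5 applies (level before this adjustment is 15 ≥ 6, so +4): 15 + 4 = 19.
§6 applies: 19 + 2 = 21.
Level 21 exceeds the maximum of 18; capped at 18.
Final offense level: 18.
Criminal history: 5 prior points → Category I (0-8).
Level 18 falls in the 17-18 band.
Grid: Level 17-18 × Category I = 132-168 weeks.

132-168 weeks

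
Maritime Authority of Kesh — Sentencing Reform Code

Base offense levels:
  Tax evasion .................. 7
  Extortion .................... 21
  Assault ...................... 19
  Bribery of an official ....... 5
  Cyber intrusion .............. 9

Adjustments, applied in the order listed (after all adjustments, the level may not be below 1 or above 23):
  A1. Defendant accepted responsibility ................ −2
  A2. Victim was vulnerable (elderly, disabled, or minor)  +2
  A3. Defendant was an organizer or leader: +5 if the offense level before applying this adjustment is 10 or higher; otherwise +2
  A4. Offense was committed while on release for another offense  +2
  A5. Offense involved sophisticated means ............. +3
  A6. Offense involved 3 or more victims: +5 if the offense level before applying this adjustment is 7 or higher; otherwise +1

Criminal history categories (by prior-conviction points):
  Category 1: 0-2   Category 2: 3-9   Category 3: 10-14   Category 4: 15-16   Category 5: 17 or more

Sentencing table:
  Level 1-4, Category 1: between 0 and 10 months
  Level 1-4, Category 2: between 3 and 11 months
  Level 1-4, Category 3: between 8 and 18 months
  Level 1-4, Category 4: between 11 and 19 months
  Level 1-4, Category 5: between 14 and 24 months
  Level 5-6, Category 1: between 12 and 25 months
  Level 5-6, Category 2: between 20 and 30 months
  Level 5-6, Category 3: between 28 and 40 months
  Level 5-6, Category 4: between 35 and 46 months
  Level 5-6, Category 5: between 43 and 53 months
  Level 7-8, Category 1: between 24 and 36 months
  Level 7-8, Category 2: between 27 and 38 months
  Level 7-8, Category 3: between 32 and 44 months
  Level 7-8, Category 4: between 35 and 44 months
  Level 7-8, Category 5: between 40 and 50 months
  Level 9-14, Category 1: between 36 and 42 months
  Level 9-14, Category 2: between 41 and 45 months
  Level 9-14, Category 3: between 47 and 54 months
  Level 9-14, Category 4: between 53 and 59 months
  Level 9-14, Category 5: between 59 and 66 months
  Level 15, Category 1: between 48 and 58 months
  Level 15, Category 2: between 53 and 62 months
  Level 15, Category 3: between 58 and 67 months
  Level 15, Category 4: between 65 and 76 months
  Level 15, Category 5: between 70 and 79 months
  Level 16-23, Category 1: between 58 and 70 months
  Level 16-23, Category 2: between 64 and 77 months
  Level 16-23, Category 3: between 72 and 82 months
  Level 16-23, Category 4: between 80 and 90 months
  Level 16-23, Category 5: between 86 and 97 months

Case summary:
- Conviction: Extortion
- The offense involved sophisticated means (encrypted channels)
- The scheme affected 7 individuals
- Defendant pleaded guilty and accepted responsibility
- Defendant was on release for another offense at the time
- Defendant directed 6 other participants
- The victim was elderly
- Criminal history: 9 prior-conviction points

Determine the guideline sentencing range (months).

64-77 months

Base offense level for extortion: 21.
A1 applies: 21 − 2 = 19.
A2 applies: 19 + 2 = 21.
A3 applies (level before this adjustment is 21 ≥ 10, so +5): 21 + 5 = 26.
A4 applies: 26 + 2 = 28.
A5 applies: 28 + 3 = 31.
A6 applies (level before this adjustment is 31 ≥ 7, so +5): 31 + 5 = 36.
Level 36 exceeds the maximum of 23; capped at 23.
Final offense level: 23.
Criminal history: 9 prior points → Category 2 (3-9).
Level 23 falls in the 16-23 band.
Grid: Level 16-23 × Category 2 = 64-77 months.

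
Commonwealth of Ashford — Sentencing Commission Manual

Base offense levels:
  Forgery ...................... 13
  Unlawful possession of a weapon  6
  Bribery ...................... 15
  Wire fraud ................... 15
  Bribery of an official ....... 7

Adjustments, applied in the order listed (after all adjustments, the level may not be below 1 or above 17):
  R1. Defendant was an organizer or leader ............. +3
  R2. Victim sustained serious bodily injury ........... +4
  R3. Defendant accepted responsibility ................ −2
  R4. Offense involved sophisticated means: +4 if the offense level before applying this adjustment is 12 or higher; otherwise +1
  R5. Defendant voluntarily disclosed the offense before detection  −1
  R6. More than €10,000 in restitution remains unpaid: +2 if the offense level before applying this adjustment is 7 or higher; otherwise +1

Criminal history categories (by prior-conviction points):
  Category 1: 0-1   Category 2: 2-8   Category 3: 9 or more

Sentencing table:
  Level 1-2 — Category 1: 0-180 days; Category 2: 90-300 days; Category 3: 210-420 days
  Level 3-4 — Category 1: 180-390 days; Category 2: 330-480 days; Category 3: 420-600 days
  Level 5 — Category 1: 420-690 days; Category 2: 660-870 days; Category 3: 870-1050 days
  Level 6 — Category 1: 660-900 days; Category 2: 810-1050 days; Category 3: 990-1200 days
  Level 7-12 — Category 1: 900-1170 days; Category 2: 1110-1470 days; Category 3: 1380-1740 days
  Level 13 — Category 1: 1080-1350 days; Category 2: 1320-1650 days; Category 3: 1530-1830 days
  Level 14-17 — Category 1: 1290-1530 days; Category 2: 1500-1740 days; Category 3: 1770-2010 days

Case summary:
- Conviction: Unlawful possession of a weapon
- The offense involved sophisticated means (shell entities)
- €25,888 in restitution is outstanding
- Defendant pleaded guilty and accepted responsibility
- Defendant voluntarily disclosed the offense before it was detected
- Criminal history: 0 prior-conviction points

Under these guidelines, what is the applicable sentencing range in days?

Base offense level for unlawful possession of a weapon: 6.
R1 does not apply.
R3 applies: 6 − 2 = 4.
R4 applies (level before this adjustment is 4 < 12, so +1): 4 + 1 = 5.
R5 applies: 5 − 1 = 4.
R6 applies (level before this adjustment is 4 < 7, so +1): 4 + 1 = 5.
Final offense level: 5.
Criminal history: 0 prior points → Category 1 (0-1).
Level 5 falls in the 5 band.
Grid: Level 5 × Category 1 = 420-690 days.

420-690 days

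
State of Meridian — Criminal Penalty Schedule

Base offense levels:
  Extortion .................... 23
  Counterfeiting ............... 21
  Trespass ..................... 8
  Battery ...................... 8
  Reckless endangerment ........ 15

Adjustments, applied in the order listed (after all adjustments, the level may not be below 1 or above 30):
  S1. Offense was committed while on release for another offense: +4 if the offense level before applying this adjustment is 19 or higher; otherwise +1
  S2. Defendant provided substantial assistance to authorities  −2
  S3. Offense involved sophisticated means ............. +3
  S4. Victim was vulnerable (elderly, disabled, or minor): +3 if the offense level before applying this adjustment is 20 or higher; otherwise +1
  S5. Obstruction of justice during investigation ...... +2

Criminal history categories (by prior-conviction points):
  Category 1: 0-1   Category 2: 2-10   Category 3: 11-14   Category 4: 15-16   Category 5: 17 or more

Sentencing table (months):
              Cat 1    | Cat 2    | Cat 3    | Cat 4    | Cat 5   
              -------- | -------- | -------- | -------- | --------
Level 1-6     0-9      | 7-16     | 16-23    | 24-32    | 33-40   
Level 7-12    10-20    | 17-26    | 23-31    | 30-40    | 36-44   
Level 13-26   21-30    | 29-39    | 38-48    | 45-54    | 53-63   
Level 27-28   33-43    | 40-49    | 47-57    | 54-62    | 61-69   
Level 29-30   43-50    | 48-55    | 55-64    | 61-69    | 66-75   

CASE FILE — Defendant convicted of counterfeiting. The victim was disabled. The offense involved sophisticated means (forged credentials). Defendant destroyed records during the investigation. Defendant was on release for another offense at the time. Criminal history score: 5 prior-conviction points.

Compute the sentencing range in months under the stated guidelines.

48-55 months

Base offense level for counterfeiting: 21.
S1 applies (level before this adjustment is 21 ≥ 19, so +4): 21 + 4 = 25.
S2 does not apply.
S3 applies: 25 + 3 = 28.
S4 applies (level before this adjustment is 28 ≥ 20, so +3): 28 + 3 = 31.
S5 applies: 31 + 2 = 33.
Level 33 exceeds the maximum of 30; capped at 30.
Final offense level: 30.
Criminal history: 5 prior points → Category 2 (2-10).
Level 30 falls in the 29-30 band.
Grid: Level 29-30 × Category 2 = 48-55 months.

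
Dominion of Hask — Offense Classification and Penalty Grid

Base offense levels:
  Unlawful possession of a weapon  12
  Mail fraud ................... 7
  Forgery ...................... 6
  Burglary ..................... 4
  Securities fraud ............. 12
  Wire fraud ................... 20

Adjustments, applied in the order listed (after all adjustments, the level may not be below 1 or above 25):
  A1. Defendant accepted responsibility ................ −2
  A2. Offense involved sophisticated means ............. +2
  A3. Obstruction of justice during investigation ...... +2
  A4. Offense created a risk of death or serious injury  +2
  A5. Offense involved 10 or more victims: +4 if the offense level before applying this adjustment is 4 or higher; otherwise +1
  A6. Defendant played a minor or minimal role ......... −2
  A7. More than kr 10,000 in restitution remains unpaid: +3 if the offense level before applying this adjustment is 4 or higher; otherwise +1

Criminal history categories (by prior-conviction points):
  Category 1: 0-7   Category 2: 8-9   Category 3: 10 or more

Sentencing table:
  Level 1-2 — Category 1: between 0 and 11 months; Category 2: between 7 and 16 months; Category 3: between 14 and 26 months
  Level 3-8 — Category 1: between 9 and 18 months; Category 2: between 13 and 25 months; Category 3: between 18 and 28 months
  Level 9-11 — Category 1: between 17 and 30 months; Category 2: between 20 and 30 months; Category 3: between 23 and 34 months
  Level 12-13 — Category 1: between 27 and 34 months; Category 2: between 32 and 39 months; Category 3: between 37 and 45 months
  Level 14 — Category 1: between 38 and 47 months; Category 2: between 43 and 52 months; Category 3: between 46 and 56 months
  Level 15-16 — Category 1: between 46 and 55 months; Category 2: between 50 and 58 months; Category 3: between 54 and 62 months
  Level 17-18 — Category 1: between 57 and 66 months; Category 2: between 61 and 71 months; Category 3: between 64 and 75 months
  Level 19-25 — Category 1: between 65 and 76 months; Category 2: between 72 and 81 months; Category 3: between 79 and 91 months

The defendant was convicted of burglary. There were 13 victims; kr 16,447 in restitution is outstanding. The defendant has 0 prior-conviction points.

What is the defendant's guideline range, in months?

17-30 months

Base offense level for burglary: 4.
A2 does not apply.
A3 does not apply.
A5 applies (level before this adjustment is 4 ≥ 4, so +4): 4 + 4 = 8.
A6 does not apply.
A7 applies (level before this adjustment is 8 ≥ 4, so +3): 8 + 3 = 11.
Final offense level: 11.
Criminal history: 0 prior points → Category 1 (0-7).
Level 11 falls in the 9-11 band.
Grid: Level 9-11 × Category 1 = 17-30 months.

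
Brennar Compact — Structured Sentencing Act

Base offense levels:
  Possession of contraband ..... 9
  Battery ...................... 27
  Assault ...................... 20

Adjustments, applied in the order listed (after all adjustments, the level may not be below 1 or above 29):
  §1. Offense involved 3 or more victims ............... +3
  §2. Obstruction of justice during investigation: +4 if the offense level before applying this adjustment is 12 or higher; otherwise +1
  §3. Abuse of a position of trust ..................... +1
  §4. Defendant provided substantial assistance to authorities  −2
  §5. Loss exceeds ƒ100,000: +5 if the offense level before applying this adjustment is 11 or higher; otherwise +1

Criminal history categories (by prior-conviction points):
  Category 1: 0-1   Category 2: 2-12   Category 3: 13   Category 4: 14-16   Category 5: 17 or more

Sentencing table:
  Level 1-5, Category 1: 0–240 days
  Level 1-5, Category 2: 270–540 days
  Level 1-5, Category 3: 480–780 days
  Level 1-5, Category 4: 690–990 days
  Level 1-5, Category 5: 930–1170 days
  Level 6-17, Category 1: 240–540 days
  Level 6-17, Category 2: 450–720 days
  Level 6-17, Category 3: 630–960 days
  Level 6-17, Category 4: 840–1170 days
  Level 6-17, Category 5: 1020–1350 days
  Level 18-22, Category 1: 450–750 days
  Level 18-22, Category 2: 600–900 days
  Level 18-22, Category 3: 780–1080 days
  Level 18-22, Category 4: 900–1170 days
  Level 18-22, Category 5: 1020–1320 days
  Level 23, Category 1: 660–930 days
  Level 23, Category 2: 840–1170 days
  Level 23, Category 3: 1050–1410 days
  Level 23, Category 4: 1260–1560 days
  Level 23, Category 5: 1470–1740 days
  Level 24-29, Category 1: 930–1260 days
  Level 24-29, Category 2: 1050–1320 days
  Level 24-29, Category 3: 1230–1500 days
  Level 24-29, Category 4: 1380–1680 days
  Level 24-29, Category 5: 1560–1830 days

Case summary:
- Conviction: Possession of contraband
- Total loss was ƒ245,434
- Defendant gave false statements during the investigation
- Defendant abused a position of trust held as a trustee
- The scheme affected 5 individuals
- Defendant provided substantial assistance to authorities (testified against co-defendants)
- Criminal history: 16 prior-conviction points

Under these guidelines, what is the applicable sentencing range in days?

Base offense level for possession of contraband: 9.
§1 applies: 9 + 3 = 12.
§2 applies (level before this adjustment is 12 ≥ 12, so +4): 12 + 4 = 16.
§3 applies: 16 + 1 = 17.
§4 applies: 17 − 2 = 15.
§5 applies (level before this adjustment is 15 ≥ 11, so +5): 15 + 5 = 20.
Final offense level: 20.
Criminal history: 16 prior points → Category 4 (14-16).
Level 20 falls in the 18-22 band.
Grid: Level 18-22 × Category 4 = 900-1170 days.

900-1170 days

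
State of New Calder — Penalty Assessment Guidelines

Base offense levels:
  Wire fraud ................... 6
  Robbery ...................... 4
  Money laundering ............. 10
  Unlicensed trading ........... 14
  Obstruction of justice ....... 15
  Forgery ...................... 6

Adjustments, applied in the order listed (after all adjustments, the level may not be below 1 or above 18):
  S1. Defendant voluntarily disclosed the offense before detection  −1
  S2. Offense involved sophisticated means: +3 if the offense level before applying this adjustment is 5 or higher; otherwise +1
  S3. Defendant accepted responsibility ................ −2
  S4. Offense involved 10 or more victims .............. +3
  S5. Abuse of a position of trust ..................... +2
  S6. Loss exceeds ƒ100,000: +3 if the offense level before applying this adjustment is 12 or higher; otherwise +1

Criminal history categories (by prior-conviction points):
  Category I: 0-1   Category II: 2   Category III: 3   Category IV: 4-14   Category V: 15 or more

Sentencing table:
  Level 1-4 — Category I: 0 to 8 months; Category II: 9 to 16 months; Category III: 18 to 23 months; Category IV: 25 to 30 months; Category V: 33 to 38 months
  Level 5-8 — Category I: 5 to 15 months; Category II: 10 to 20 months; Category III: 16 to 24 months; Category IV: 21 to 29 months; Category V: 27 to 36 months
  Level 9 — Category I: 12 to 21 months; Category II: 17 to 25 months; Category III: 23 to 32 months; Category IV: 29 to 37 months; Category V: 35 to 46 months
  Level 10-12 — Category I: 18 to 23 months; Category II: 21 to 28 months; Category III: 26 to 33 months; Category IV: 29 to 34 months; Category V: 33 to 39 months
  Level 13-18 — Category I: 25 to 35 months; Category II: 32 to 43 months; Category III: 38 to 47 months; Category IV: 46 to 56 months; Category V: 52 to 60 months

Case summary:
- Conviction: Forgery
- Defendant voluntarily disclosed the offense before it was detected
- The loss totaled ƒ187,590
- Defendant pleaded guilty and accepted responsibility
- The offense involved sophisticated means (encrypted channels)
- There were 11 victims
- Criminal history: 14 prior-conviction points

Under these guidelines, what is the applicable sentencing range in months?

29-34 months

Base offense level for forgery: 6.
S1 applies: 6 − 1 = 5.
S2 applies (level before this adjustment is 5 ≥ 5, so +3): 5 + 3 = 8.
S3 applies: 8 − 2 = 6.
S4 applies: 6 + 3 = 9.
S6 applies (level before this adjustment is 9 < 12, so +1): 9 + 1 = 10.
Final offense level: 10.
Criminal history: 14 prior points → Category IV (4-14).
Level 10 falls in the 10-12 band.
Grid: Level 10-12 × Category IV = 29-34 months.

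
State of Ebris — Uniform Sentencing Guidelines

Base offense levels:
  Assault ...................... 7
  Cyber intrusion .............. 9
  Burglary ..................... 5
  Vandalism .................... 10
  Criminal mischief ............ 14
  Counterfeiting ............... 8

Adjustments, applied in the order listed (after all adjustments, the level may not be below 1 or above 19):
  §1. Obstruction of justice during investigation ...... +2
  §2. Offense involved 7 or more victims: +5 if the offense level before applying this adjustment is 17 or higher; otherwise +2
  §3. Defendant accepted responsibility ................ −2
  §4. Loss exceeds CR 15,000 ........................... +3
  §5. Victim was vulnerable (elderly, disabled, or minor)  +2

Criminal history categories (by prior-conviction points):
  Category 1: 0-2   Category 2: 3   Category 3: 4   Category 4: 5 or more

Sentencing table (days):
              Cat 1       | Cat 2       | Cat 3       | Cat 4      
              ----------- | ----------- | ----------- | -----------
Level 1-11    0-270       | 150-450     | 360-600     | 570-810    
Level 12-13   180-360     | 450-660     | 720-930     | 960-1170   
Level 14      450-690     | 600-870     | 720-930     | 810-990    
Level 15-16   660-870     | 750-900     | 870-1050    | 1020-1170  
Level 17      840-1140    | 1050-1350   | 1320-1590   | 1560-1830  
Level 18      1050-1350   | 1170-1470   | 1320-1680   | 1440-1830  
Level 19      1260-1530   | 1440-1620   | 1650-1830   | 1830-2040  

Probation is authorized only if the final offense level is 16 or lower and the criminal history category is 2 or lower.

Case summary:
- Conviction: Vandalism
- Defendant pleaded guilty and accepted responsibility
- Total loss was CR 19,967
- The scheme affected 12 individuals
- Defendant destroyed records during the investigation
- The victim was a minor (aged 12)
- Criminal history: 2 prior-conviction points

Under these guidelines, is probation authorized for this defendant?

No

Base offense level for vandalism: 10.
§1 applies: 10 + 2 = 12.
§2 applies (level before this adjustment is 12 < 17, so +2): 12 + 2 = 14.
§3 applies: 14 − 2 = 12.
§4 applies: 12 + 3 = 15.
§5 applies: 15 + 2 = 17.
Final offense level: 17.
Criminal history: 2 prior points → Category 1 (0-2).
Level 17 falls in the 17 band.
Grid: Level 17 × Category 1 = 840-1140 days.
Probation check: level 17 > 16 and category 1 ≤ 2 → not eligible.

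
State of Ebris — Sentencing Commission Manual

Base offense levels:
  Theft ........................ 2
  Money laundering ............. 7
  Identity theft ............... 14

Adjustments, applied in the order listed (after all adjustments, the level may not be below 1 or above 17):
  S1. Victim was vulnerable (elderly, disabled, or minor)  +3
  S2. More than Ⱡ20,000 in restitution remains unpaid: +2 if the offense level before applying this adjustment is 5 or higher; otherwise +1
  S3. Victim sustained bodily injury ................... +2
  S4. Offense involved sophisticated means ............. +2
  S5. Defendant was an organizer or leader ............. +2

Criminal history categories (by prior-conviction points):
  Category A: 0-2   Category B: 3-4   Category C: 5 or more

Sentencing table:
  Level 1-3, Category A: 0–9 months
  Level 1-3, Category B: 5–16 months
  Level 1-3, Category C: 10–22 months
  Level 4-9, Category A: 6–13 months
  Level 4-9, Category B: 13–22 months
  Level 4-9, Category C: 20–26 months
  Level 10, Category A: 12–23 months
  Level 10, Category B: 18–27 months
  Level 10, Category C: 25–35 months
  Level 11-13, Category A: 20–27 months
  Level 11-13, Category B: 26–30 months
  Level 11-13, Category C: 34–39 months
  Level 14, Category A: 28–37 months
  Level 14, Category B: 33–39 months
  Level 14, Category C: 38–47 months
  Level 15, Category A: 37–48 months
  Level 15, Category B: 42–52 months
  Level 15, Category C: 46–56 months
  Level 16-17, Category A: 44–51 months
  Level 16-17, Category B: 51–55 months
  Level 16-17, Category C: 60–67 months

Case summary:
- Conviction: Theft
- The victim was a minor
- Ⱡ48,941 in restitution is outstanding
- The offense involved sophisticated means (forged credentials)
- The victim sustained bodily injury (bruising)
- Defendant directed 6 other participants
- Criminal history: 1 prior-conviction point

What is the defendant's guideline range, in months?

Base offense level for theft: 2.
S1 applies: 2 + 3 = 5.
S2 applies (level before this adjustment is 5 ≥ 5, so +2): 5 + 2 = 7.
S3 applies: 7 + 2 = 9.
S4 applies: 9 + 2 = 11.
S5 applies: 11 + 2 = 13.
Final offense level: 13.
Criminal history: 1 prior point → Category A (0-2).
Level 13 falls in the 11-13 band.
Grid: Level 11-13 × Category A = 20-27 months.

20-27 months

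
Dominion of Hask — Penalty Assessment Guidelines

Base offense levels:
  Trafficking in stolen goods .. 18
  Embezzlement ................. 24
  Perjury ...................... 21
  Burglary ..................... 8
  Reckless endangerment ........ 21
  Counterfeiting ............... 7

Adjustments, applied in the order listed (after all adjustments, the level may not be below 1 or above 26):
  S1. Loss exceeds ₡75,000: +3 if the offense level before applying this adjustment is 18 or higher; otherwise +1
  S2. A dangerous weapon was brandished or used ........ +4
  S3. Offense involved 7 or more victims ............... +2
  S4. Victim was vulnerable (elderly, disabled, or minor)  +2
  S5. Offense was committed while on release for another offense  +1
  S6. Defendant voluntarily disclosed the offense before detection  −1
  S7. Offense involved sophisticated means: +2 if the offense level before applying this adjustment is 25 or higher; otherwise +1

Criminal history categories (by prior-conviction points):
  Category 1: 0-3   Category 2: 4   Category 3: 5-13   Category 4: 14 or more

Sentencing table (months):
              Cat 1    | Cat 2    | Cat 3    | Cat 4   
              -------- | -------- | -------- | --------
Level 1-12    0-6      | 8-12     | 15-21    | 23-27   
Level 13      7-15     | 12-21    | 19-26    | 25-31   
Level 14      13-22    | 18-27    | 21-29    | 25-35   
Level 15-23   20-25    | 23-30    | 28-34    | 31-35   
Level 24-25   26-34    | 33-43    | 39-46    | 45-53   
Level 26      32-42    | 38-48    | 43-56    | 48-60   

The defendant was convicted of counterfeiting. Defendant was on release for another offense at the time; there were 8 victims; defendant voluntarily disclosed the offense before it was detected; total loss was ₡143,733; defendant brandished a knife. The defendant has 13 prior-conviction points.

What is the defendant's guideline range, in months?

21-29 months

Base offense level for counterfeiting: 7.
S1 applies (level before this adjustment is 7 < 18, so +1): 7 + 1 = 8.
S2 applies: 8 + 4 = 12.
S3 applies: 12 + 2 = 14.
S4 does not apply.
S5 applies: 14 + 1 = 15.
S6 applies: 15 − 1 = 14.
S7 does not apply.
Final offense level: 14.
Criminal history: 13 prior points → Category 3 (5-13).
Level 14 falls in the 14 band.
Grid: Level 14 × Category 3 = 21-29 months.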